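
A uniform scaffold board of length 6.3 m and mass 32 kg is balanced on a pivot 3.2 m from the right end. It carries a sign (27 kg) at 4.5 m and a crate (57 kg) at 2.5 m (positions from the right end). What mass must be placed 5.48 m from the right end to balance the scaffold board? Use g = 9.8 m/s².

Taking torques about the pivot (at 3.2 m from the right end):
Beam weight: 32 × 9.8 = 313.6 N down at 3.15 m → arm 0.05 m, τ = 313.6 × 0.05 = 15.68 N·m clockwise.
Sign: 27 × 9.8 = 264.6 N down at 4.5 m → arm 1.3 m, τ = 264.6 × 1.3 = 344 N·m counterclockwise.
Crate: 57 × 9.8 = 558.6 N down at 2.5 m → arm 0.7 m, τ = 558.6 × 0.7 = 391 N·m clockwise.
Net moment of known loads = 62.68 N·m clockwise.
An unknown mass m at 5.48 m has arm 2.28 m; its moment is m·g·2.28 counterclockwise.
Setting net torque to zero: m × 9.8 × 2.28 = 62.68 → m = 62.68 / (9.8 × 2.28) = 2.81 kg.

m ≈ 2.81 kg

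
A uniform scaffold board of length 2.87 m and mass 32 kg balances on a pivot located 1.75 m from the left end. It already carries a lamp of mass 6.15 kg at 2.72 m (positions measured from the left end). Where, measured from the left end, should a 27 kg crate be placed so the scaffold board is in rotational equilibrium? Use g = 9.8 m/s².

x ≈ 1.9 m from the left end

Sum moments about the pivot (at 1.75 m from the left end) (the support reaction has zero arm there).
Beam weight: 32 × 9.8 = 313.6 N down at 1.435 m → arm 0.315 m, τ = 313.6 × 0.315 = 98.78 N·m counterclockwise.
Lamp: 6.15 × 9.8 = 60.27 N down at 2.72 m → arm 0.97 m, τ = 60.27 × 0.97 = 58.46 N·m clockwise.
Net moment of existing loads = 40.32 N·m counterclockwise.
The crate weighs 27 × 9.8 = 264.6 N and must supply an equal clockwise moment, so its lever arm about the pivot is 40.32 / 264.6 = 0.152 m.
That puts it at 1.75 + 0.152 = 1.9 m from the left end.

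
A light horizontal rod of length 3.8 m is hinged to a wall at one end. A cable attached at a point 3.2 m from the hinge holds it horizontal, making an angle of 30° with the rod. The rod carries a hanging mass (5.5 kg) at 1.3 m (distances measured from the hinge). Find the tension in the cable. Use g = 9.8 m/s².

T ≈ 43.8 N

Choose the hinge as the axis so the unknown hinge reaction has zero arm there.
Hanging mass: 5.5 × 9.8 = 53.9 N down at 1.3 m → arm 1.3 m, τ = 53.9 × 1.3 = 70.07 N·m clockwise.
Total clockwise load moment = 70.07 N·m.
The cable tension T acts at 3.2 m; only its component perpendicular to the rod, T sinθ, produces torque. sin 30° = 0.5.
Στ = 0 ⇒ T × 3.2 × 0.5 = 70.07 ⇒ T = 70.07 / 1.6 = 43.8 N.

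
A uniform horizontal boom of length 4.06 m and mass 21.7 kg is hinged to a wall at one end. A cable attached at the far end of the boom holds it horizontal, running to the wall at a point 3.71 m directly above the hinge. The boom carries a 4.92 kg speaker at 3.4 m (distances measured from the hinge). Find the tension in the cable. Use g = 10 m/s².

About the hinge:
Beam weight: 21.7 × 10 = 217 N down at 2.03 m → arm 2.03 m, τ = 217 × 2.03 = 440.5 N·m clockwise.
Speaker: 4.92 × 10 = 49.2 N down at 3.4 m → arm 3.4 m, τ = 49.2 × 3.4 = 167.3 N·m clockwise.
Total clockwise load moment = 607.8 N·m.
The cable tension T acts at 4.06 m; only its component perpendicular to the boom, T sinθ, produces torque. sinθ = h/√(h²+d²) = 3.71/√(3.71²+4.06²) = 0.6746.
Setting net torque to zero: T × 4.06 × 0.6746 = 607.8 → T = 607.8 / 2.739 = 222 N.

T ≈ 222 N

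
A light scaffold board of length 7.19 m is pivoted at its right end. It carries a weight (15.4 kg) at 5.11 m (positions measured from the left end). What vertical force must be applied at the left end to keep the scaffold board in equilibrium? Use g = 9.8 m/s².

F ≈ 43.7 N

Take moments about the right end.
Weight: 15.4 × 9.8 = 150.9 N down at 5.11 m → arm 2.08 m, τ = 150.9 × 2.08 = 313.9 N·m counterclockwise.
Net moment of the loads = 313.9 N·m counterclockwise.
The upward force F acts at the left end, arm 7.19 m, giving F × 7.19 clockwise.
Στ = 0 ⇒ F × 7.19 = 313.9 ⇒ F = 313.9 / 7.19 = 43.7 N.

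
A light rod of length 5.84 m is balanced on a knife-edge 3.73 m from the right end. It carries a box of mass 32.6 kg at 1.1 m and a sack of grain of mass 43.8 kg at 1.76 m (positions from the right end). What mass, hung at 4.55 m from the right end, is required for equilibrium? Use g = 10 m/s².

m ≈ 210 kg

Take moments about the knife-edge (at 3.73 m from the right end).
Box: 32.6 × 10 = 326 N down at 1.1 m → arm 2.63 m, τ = 326 × 2.63 = 857.4 N·m clockwise.
Sack of grain: 43.8 × 10 = 438 N down at 1.76 m → arm 1.97 m, τ = 438 × 1.97 = 862.9 N·m clockwise.
Net moment of known loads = 1720 N·m clockwise.
An unknown mass m at 4.55 m has arm 0.82 m; its moment is m·g·0.82 counterclockwise.
Balancing moments: m × 10 × 0.82 = 1720, giving m = 1720 / (10 × 0.82) = 210 kg.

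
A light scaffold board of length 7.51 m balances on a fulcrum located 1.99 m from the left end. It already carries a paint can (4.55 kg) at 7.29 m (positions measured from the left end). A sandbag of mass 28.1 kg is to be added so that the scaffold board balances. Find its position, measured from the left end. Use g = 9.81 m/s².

x ≈ 1.13 m from the left end

Take moments about the fulcrum (at 1.99 m from the left end).
Paint can: 4.55 × 9.81 = 44.64 N down at 7.29 m → arm 5.3 m, τ = 44.64 × 5.3 = 236.6 N·m clockwise.
Net moment of existing loads = 236.6 N·m clockwise.
The sandbag weighs 28.1 × 9.81 = 275.7 N and must supply an equal counterclockwise moment, so its lever arm about the fulcrum is 236.6 / 275.7 = 0.858 m.
That puts it at 1.99 − 0.858 = 1.13 m from the left end.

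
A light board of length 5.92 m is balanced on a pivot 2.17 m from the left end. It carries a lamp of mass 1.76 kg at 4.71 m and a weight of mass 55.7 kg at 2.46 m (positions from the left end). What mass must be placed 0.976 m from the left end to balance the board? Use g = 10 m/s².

About the pivot (at 2.17 m from the left end):
Lamp: 1.76 × 10 = 17.6 N down at 4.71 m → arm 2.54 m, τ = 17.6 × 2.54 = 44.7 N·m clockwise.
Weight: 55.7 × 10 = 557 N down at 2.46 m → arm 0.29 m, τ = 557 × 0.29 = 161.5 N·m clockwise.
Net moment of known loads = 206.2 N·m clockwise.
An unknown mass m at 0.976 m has arm 1.194 m; its moment is m·g·1.194 counterclockwise.
Setting net torque to zero: m × 10 × 1.194 = 206.2 → m = 206.2 / (10 × 1.194) = 17.3 kg.

m ≈ 17.3 kg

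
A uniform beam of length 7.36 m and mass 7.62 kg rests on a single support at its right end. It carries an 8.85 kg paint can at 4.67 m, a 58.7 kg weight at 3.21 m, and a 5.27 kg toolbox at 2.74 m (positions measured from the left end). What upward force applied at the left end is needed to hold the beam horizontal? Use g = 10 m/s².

F ≈ 435 N

Choose the right end as the axis so the unknown pivot reaction has zero arm there.
Beam weight: 7.62 × 10 = 76.2 N down at 3.68 m → arm 3.68 m, τ = 76.2 × 3.68 = 280.4 N·m counterclockwise.
Paint can: 8.85 × 10 = 88.5 N down at 4.67 m → arm 2.69 m, τ = 88.5 × 2.69 = 238.1 N·m counterclockwise.
Weight: 58.7 × 10 = 587 N down at 3.21 m → arm 4.15 m, τ = 587 × 4.15 = 2436 N·m counterclockwise.
Toolbox: 5.27 × 10 = 52.7 N down at 2.74 m → arm 4.62 m, τ = 52.7 × 4.62 = 243.5 N·m counterclockwise.
Net moment of the loads = 3198 N·m counterclockwise.
The upward force F acts at the left end, arm 7.36 m, giving F × 7.36 clockwise.
Στ = 0 ⇒ F × 7.36 = 3198 ⇒ F = 3198 / 7.36 = 435 N.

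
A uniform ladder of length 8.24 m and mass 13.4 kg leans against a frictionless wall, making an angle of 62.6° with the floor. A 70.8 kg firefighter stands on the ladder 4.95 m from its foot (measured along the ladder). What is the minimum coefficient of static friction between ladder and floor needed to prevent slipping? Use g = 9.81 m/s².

Choose the foot of the ladder as the axis so the floor normal and friction both act there and drop out.
Ladder weight 13.4×9.81 = 131.5 N acts at 4.12 m along the ladder; its horizontal arm is 4.12·cos62.6° = 1.896 m → τ = 249.3 N·m clockwise.
Firefighter: 70.8×9.81 = 694.5 N at 4.95 m → arm 2.278 m → τ = 1582 N·m clockwise.
Wall normal N acts horizontally at the top; its moment arm is the height L sinθ = 8.24·sin62.6° = 7.316 m, counterclockwise.
Setting net torque to zero: N × 7.316 = 1831 → N = 250.3 N.
ΣFx = 0 ⇒ f = N_wall = 250.3 N. ΣFy = 0 ⇒ N_floor = 826 N.
μ_min = f / N_floor = 250.3 / 826 = 0.303.

μ_min ≈ 0.303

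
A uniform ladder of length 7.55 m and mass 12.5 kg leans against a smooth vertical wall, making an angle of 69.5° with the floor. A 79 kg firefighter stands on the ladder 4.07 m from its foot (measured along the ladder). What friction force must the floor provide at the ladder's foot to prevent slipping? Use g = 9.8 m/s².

About the foot of the ladder:
Ladder weight 12.5×9.8 = 122.5 N acts at 3.775 m along the ladder; its horizontal arm is 3.775·cos69.5° = 1.322 m → τ = 161.9 N·m clockwise.
Firefighter: 79×9.8 = 774.2 N at 4.07 m → arm 1.425 m → τ = 1103 N·m clockwise.
Wall normal N acts horizontally at the top; its moment arm is the height L sinθ = 7.55·sin69.5° = 7.072 m, counterclockwise.
Balancing moments: N × 7.072 = 1265, giving N = 179 N.
ΣFx = 0: friction at the foot balances the wall's push, so f = N_wall = 179 N.

f ≈ 179 N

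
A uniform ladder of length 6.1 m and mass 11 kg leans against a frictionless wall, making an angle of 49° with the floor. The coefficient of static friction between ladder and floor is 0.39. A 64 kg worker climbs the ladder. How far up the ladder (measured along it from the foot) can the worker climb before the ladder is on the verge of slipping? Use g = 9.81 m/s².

Taking torques about the foot of the ladder:
Ladder weight 11×9.81 = 107.9 N acts at 3.05 m along the ladder; its horizontal arm is 3.05·cos49° = 2.001 m → τ = 215.9 N·m clockwise.
Worker weight 64×9.81 = 627.8 N at distance d → arm d·cos49° → τ = 627.8·d·0.6561 clockwise.
Wall normal N at the top has arm L sinθ = 4.604 m counterclockwise, so Στ = 0 gives N·4.604 = 215.9 + 411.9·d.
ΣFy = 0 ⇒ N_floor = 735.7 N, so the maximum friction is μ_s·N_floor = 0.39×735.7 = 286.9 N. ΣFx = 0 ⇒ N_wall = f, so at the slipping point N = 286.9 N.
Substituting: 286.9×4.604 = 215.9 + 411.9·d ⇒ d = (1321 − 215.9) / 411.9 = 2.68 m.

d ≈ 2.68 m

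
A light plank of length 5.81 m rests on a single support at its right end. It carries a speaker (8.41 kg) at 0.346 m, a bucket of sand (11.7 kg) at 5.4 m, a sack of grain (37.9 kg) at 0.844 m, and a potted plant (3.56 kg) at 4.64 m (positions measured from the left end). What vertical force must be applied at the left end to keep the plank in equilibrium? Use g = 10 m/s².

F ≈ 418 N

Choose the right end as the axis so the unknown pivot reaction has zero arm there.
Speaker: 8.41 × 10 = 84.1 N down at 0.346 m → arm 5.464 m, τ = 84.1 × 5.464 = 459.5 N·m counterclockwise.
Bucket of sand: 11.7 × 10 = 117 N down at 5.4 m → arm 0.41 m, τ = 117 × 0.41 = 47.97 N·m counterclockwise.
Sack of grain: 37.9 × 10 = 379 N down at 0.844 m → arm 4.966 m, τ = 379 × 4.966 = 1882 N·m counterclockwise.
Potted plant: 3.56 × 10 = 35.6 N down at 4.64 m → arm 1.17 m, τ = 35.6 × 1.17 = 41.65 N·m counterclockwise.
Net moment of the loads = 2431 N·m counterclockwise.
The upward force F acts at the left end, arm 5.81 m, giving F × 5.81 clockwise.
Setting net torque to zero: F × 5.81 = 2431 → F = 2431 / 5.81 = 418 N.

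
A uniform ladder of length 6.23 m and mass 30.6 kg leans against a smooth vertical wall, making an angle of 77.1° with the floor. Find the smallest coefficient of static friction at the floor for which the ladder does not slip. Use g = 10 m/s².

μ_min ≈ 0.115

Choose the foot of the ladder as the axis so the floor normal and friction both act there and drop out.
Ladder weight 30.6×10 = 306 N acts at 3.115 m along the ladder; its horizontal arm is 3.115·cos77.1° = 0.6954 m → τ = 212.8 N·m clockwise.
Wall normal N acts horizontally at the top; its moment arm is the height L sinθ = 6.23·sin77.1° = 6.073 m, counterclockwise.
For rotational equilibrium, N × 6.073 = 212.8, so N = 35.04 N.
ΣFx = 0 ⇒ f = N_wall = 35.04 N. ΣFy = 0 ⇒ N_floor = 306 N.
μ_min = f / N_floor = 35.04 / 306 = 0.115.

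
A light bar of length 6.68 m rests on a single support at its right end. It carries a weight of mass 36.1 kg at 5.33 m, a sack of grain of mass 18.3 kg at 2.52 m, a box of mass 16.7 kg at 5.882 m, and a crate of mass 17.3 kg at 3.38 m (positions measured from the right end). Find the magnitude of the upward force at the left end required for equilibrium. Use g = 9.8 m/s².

F ≈ 580 N

Taking torques about the right end:
Weight: 36.1 × 9.8 = 353.8 N down at 5.33 m → arm 5.33 m, τ = 353.8 × 5.33 = 1886 N·m counterclockwise.
Sack of grain: 18.3 × 9.8 = 179.3 N down at 2.52 m → arm 2.52 m, τ = 179.3 × 2.52 = 451.8 N·m counterclockwise.
Box: 16.7 × 9.8 = 163.7 N down at 5.882 m → arm 5.882 m, τ = 163.7 × 5.882 = 962.9 N·m counterclockwise.
Crate: 17.3 × 9.8 = 169.5 N down at 3.38 m → arm 3.38 m, τ = 169.5 × 3.38 = 572.9 N·m counterclockwise.
Net moment of the loads = 3874 N·m counterclockwise.
The upward force F acts at the left end, arm 6.68 m, giving F × 6.68 clockwise.
For rotational equilibrium, F × 6.68 = 3874, so F = 3874 / 6.68 = 580 N.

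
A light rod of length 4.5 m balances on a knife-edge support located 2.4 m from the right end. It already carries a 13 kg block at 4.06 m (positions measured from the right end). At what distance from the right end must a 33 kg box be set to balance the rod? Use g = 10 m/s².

Choose the knife-edge support (at 2.4 m from the right end) as the axis so the support reaction has zero arm there.
Block: 13 × 10 = 130 N down at 4.06 m → arm 1.66 m, τ = 130 × 1.66 = 215.8 N·m counterclockwise.
Net moment of existing loads = 215.8 N·m counterclockwise.
The box weighs 33 × 10 = 330 N and must supply an equal clockwise moment, so its lever arm about the knife-edge support is 215.8 / 330 = 0.654 m.
That puts it at 2.4 − 0.654 = 1.75 m from the right end.

x ≈ 1.75 m from the right end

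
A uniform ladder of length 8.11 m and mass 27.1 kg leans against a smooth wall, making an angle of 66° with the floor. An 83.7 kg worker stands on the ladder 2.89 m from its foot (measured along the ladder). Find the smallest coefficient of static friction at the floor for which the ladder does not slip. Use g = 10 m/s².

About the foot of the ladder:
Ladder weight 27.1×10 = 271 N acts at 4.055 m along the ladder; its horizontal arm is 4.055·cos66° = 1.649 m → τ = 446.9 N·m clockwise.
Worker: 83.7×10 = 837 N at 2.89 m → arm 1.175 m → τ = 983.5 N·m clockwise.
Wall normal N acts horizontally at the top; its moment arm is the height L sinθ = 8.11·sin66° = 7.409 m, counterclockwise.
Στ = 0 ⇒ N × 7.409 = 1430 ⇒ N = 193 N.
ΣFx = 0 ⇒ f = N_wall = 193 N. ΣFy = 0 ⇒ N_floor = 1108 N.
μ_min = f / N_floor = 193 / 1108 = 0.174.

μ_min ≈ 0.174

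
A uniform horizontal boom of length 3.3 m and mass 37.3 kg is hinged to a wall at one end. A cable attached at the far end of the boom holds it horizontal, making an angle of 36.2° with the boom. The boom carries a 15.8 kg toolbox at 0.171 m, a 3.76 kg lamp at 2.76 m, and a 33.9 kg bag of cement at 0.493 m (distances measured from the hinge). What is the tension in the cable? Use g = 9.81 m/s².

T ≈ 460 N

Sum moments about the hinge (the unknown hinge reaction has zero arm there).
Beam weight: 37.3 × 9.81 = 365.9 N down at 1.65 m → arm 1.65 m, τ = 365.9 × 1.65 = 603.7 N·m clockwise.
Toolbox: 15.8 × 9.81 = 155 N down at 0.171 m → arm 0.171 m, τ = 155 × 0.171 = 26.51 N·m clockwise.
Lamp: 3.76 × 9.81 = 36.89 N down at 2.76 m → arm 2.76 m, τ = 36.89 × 2.76 = 101.8 N·m clockwise.
Bag of cement: 33.9 × 9.81 = 332.6 N down at 0.493 m → arm 0.493 m, τ = 332.6 × 0.493 = 164 N·m clockwise.
Total clockwise load moment = 896 N·m.
The cable tension T acts at 3.3 m; only its component perpendicular to the boom, T sinθ, produces torque. sin 36.2° = 0.5906.
Στ = 0 ⇒ T × 3.3 × 0.5906 = 896 ⇒ T = 896 / 1.949 = 460 N.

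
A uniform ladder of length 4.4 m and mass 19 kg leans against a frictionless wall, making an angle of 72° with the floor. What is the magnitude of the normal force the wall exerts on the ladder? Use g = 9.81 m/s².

Take moments about the foot of the ladder.
Ladder weight 19×9.81 = 186.4 N acts at 2.2 m along the ladder; its horizontal arm is 2.2·cos72° = 0.6798 m → τ = 126.7 N·m clockwise.
Wall normal N acts horizontally at the top; its moment arm is the height L sinθ = 4.4·sin72° = 4.185 m, counterclockwise.
Balancing moments: N × 4.185 = 126.7, giving N = 30.3 N.

N_wall ≈ 30.3 N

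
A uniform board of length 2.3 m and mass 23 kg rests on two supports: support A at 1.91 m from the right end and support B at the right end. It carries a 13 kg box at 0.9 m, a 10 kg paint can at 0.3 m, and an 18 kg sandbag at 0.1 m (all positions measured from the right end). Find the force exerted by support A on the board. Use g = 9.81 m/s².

R_A ≈ 221 N

Choose support B as the axis so its reaction then has zero moment arm.
Beam weight: 23 × 9.81 = 225.6 N down at 1.15 m → arm 1.15 m, τ = 225.6 × 1.15 = 259.4 N·m counterclockwise.
Box: 13 × 9.81 = 127.5 N down at 0.9 m → arm 0.9 m, τ = 127.5 × 0.9 = 114.8 N·m counterclockwise.
Paint can: 10 × 9.81 = 98.1 N down at 0.3 m → arm 0.3 m, τ = 98.1 × 0.3 = 29.43 N·m counterclockwise.
Sandbag: 18 × 9.81 = 176.6 N down at 0.1 m → arm 0.1 m, τ = 176.6 × 0.1 = 17.66 N·m counterclockwise.
Net load moment about support B = 421.3 N·m counterclockwise.
Reaction R at support A is upward at 1.91 m, arm 1.91 m → moment R × 1.91 clockwise.
Στ = 0 ⇒ R × 1.91 = 421.3 ⇒ R = 221 N.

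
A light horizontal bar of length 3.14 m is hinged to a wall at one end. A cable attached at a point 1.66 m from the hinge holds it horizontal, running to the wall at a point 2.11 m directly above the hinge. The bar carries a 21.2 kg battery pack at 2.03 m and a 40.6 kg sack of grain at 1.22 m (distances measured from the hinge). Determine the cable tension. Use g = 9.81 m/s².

T ≈ 696 N

Take moments about the hinge.
Battery pack: 21.2 × 9.81 = 208 N down at 2.03 m → arm 2.03 m, τ = 208 × 2.03 = 422.2 N·m clockwise.
Sack of grain: 40.6 × 9.81 = 398.3 N down at 1.22 m → arm 1.22 m, τ = 398.3 × 1.22 = 485.9 N·m clockwise.
Total clockwise load moment = 908.1 N·m.
The cable tension T acts at 1.66 m; only its component perpendicular to the bar, T sinθ, produces torque. sinθ = h/√(h²+d²) = 2.11/√(2.11²+1.66²) = 0.7859.
Setting net torque to zero: T × 1.66 × 0.7859 = 908.1 → T = 908.1 / 1.305 = 696 N.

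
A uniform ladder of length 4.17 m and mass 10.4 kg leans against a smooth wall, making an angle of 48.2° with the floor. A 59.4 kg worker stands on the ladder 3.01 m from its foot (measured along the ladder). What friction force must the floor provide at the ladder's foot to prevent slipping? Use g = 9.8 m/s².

Take moments about the foot of the ladder.
Ladder weight 10.4×9.8 = 101.9 N acts at 2.085 m along the ladder; its horizontal arm is 2.085·cos48.2° = 1.39 m → τ = 141.6 N·m clockwise.
Worker: 59.4×9.8 = 582.1 N at 3.01 m → arm 2.006 m → τ = 1168 N·m clockwise.
Wall normal N acts horizontally at the top; its moment arm is the height L sinθ = 4.17·sin48.2° = 3.109 m, counterclockwise.
For rotational equilibrium, N × 3.109 = 1310, so N = 421 N.
ΣFx = 0: friction at the foot balances the wall's push, so f = N_wall = 421 N.

f ≈ 421 N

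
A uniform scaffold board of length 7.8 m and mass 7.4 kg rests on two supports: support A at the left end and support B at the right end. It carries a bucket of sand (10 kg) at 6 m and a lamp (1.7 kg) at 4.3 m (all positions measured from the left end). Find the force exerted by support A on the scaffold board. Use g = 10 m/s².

R_A ≈ 67.7 N

Take moments about support B.
Beam weight: 7.4 × 10 = 74 N down at 3.9 m → arm 3.9 m, τ = 74 × 3.9 = 288.6 N·m counterclockwise.
Bucket of sand: 10 × 10 = 100 N down at 6 m → arm 1.8 m, τ = 100 × 1.8 = 180 N·m counterclockwise.
Lamp: 1.7 × 10 = 17 N down at 4.3 m → arm 3.5 m, τ = 17 × 3.5 = 59.5 N·m counterclockwise.
Net load moment about support B = 528.1 N·m counterclockwise.
Reaction R at support A is upward at 0 m, arm 7.8 m → moment R × 7.8 clockwise.
For rotational equilibrium, R × 7.8 = 528.1, so R = 67.7 N.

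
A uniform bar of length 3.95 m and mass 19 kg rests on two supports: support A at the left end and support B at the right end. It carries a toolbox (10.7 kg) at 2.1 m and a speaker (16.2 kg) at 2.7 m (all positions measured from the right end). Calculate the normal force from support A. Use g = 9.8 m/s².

Take moments about support B.
Beam weight: 19 × 9.8 = 186.2 N down at 1.975 m → arm 1.975 m, τ = 186.2 × 1.975 = 367.7 N·m counterclockwise.
Toolbox: 10.7 × 9.8 = 104.9 N down at 2.1 m → arm 2.1 m, τ = 104.9 × 2.1 = 220.3 N·m counterclockwise.
Speaker: 16.2 × 9.8 = 158.8 N down at 2.7 m → arm 2.7 m, τ = 158.8 × 2.7 = 428.8 N·m counterclockwise.
Net load moment about support B = 1017 N·m counterclockwise.
Reaction R at support A is upward at 3.95 m, arm 3.95 m → moment R × 3.95 clockwise.
Balancing moments: R × 3.95 = 1017, giving R = 257 N.

R_A ≈ 257 N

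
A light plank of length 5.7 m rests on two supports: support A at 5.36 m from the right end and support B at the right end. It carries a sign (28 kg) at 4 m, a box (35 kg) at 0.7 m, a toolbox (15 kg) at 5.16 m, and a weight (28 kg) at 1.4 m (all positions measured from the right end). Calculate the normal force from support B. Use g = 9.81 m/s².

Choose support A as the axis so its reaction then has zero moment arm.
Sign: 28 × 9.81 = 274.7 N down at 4 m → arm 1.36 m, τ = 274.7 × 1.36 = 373.6 N·m clockwise.
Box: 35 × 9.81 = 343.4 N down at 0.7 m → arm 4.66 m, τ = 343.4 × 4.66 = 1600 N·m clockwise.
Toolbox: 15 × 9.81 = 147.2 N down at 5.16 m → arm 0.2 m, τ = 147.2 × 0.2 = 29.44 N·m clockwise.
Weight: 28 × 9.81 = 274.7 N down at 1.4 m → arm 3.96 m, τ = 274.7 × 3.96 = 1088 N·m clockwise.
Net load moment about support A = 3091 N·m clockwise.
Reaction R at support B is upward at 0 m, arm 5.36 m → moment R × 5.36 counterclockwise.
Setting net torque to zero: R × 5.36 = 3091 → R = 577 N.

R_B ≈ 577 N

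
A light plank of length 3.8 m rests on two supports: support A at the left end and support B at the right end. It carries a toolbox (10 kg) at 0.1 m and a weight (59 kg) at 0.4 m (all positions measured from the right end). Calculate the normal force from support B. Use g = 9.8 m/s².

R_B ≈ 613 N

Taking torques about support A:
Toolbox: 10 × 9.8 = 98 N down at 0.1 m → arm 3.7 m, τ = 98 × 3.7 = 362.6 N·m clockwise.
Weight: 59 × 9.8 = 578.2 N down at 0.4 m → arm 3.4 m, τ = 578.2 × 3.4 = 1966 N·m clockwise.
Net load moment about support A = 2329 N·m clockwise.
Reaction R at support B is upward at 0 m, arm 3.8 m → moment R × 3.8 counterclockwise.
Balancing moments: R × 3.8 = 2329, giving R = 613 N.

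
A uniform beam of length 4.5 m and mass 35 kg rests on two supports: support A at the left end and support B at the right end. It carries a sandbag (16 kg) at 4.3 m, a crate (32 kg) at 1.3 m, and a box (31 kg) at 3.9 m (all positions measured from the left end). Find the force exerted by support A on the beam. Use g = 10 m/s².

R_A ≈ 451 N

Choose support B as the axis so its reaction then has zero moment arm.
Beam weight: 35 × 10 = 350 N down at 2.25 m → arm 2.25 m, τ = 350 × 2.25 = 787.5 N·m counterclockwise.
Sandbag: 16 × 10 = 160 N down at 4.3 m → arm 0.2 m, τ = 160 × 0.2 = 32 N·m counterclockwise.
Crate: 32 × 10 = 320 N down at 1.3 m → arm 3.2 m, τ = 320 × 3.2 = 1024 N·m counterclockwise.
Box: 31 × 10 = 310 N down at 3.9 m → arm 0.6 m, τ = 310 × 0.6 = 186 N·m counterclockwise.
Net load moment about support B = 2030 N·m counterclockwise.
Reaction R at support A is upward at 0 m, arm 4.5 m → moment R × 4.5 clockwise.
Balancing moments: R × 4.5 = 2030, giving R = 451 N.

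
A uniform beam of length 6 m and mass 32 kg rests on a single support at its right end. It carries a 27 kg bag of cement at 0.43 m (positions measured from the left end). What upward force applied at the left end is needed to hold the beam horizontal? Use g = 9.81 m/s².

Sum moments about the right end (the unknown pivot reaction has zero arm there).
Beam weight: 32 × 9.81 = 313.9 N down at 3 m → arm 3 m, τ = 313.9 × 3 = 941.7 N·m counterclockwise.
Bag of cement: 27 × 9.81 = 264.9 N down at 0.43 m → arm 5.57 m, τ = 264.9 × 5.57 = 1475 N·m counterclockwise.
Net moment of the loads = 2417 N·m counterclockwise.
The upward force F acts at the left end, arm 6 m, giving F × 6 clockwise.
Στ = 0 ⇒ F × 6 = 2417 ⇒ F = 2417 / 6 = 403 N.

F ≈ 403 N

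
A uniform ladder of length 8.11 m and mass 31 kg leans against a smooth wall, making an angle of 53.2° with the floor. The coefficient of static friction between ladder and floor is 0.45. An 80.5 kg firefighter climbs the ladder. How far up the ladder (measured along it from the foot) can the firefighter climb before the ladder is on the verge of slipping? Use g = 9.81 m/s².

d ≈ 5.2 m

Taking torques about the foot of the ladder:
Ladder weight 31×9.81 = 304.1 N acts at 4.055 m along the ladder; its horizontal arm is 4.055·cos53.2° = 2.429 m → τ = 738.7 N·m clockwise.
Firefighter weight 80.5×9.81 = 789.7 N at distance d → arm d·cos53.2° → τ = 789.7·d·0.599 clockwise.
Wall normal N at the top has arm L sinθ = 6.494 m counterclockwise, so Στ = 0 gives N·6.494 = 738.7 + 473·d.
ΣFy = 0 ⇒ N_floor = 1094 N, so the maximum friction is μ_s·N_floor = 0.45×1094 = 492.3 N. ΣFx = 0 ⇒ N_wall = f, so at the slipping point N = 492.3 N.
Substituting: 492.3×6.494 = 738.7 + 473·d ⇒ d = (3197 − 738.7) / 473 = 5.2 m.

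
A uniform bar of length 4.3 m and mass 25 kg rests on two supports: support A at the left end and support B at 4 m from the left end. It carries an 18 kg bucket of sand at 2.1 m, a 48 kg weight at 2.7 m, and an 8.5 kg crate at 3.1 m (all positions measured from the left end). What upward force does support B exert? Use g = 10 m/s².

R_B ≈ 619 N

Choose support A as the axis so its reaction then has zero moment arm.
Beam weight: 25 × 10 = 250 N down at 2.15 m → arm 2.15 m, τ = 250 × 2.15 = 537.5 N·m clockwise.
Bucket of sand: 18 × 10 = 180 N down at 2.1 m → arm 2.1 m, τ = 180 × 2.1 = 378 N·m clockwise.
Weight: 48 × 10 = 480 N down at 2.7 m → arm 2.7 m, τ = 480 × 2.7 = 1296 N·m clockwise.
Crate: 8.5 × 10 = 85 N down at 3.1 m → arm 3.1 m, τ = 85 × 3.1 = 263.5 N·m clockwise.
Net load moment about support A = 2475 N·m clockwise.
Reaction R at support B is upward at 4 m, arm 4 m → moment R × 4 counterclockwise.
Setting net torque to zero: R × 4 = 2475 → R = 619 N.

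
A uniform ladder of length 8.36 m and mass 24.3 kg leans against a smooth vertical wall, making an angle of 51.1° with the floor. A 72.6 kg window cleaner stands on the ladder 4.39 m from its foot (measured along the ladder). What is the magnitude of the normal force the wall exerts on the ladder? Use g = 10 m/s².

Choose the foot of the ladder as the axis so the floor normal and friction both act there and drop out.
Ladder weight 24.3×10 = 243 N acts at 4.18 m along the ladder; its horizontal arm is 4.18·cos51.1° = 2.625 m → τ = 637.9 N·m clockwise.
Window cleaner: 72.6×10 = 726 N at 4.39 m → arm 2.757 m → τ = 2002 N·m clockwise.
Wall normal N acts horizontally at the top; its moment arm is the height L sinθ = 8.36·sin51.1° = 6.506 m, counterclockwise.
For rotational equilibrium, N × 6.506 = 2640, so N = 406 N.

N_wall ≈ 406 N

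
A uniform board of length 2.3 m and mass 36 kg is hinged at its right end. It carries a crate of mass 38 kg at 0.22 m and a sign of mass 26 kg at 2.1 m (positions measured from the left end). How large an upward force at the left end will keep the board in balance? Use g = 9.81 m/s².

Taking torques about the right end:
Beam weight: 36 × 9.81 = 353.2 N down at 1.15 m → arm 1.15 m, τ = 353.2 × 1.15 = 406.2 N·m counterclockwise.
Crate: 38 × 9.81 = 372.8 N down at 0.22 m → arm 2.08 m, τ = 372.8 × 2.08 = 775.4 N·m counterclockwise.
Sign: 26 × 9.81 = 255.1 N down at 2.1 m → arm 0.2 m, τ = 255.1 × 0.2 = 51.02 N·m counterclockwise.
Net moment of the loads = 1233 N·m counterclockwise.
The upward force F acts at the left end, arm 2.3 m, giving F × 2.3 clockwise.
For rotational equilibrium, F × 2.3 = 1233, so F = 1233 / 2.3 = 536 N.

F ≈ 536 N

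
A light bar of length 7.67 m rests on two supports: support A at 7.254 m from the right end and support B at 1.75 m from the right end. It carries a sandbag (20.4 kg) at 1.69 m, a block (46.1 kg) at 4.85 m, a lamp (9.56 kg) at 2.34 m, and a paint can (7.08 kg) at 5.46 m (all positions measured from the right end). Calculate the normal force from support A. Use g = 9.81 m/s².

Taking torques about support B:
Sandbag: 20.4 × 9.81 = 200.1 N down at 1.69 m → arm 0.06 m, τ = 200.1 × 0.06 = 12.01 N·m clockwise.
Block: 46.1 × 9.81 = 452.2 N down at 4.85 m → arm 3.1 m, τ = 452.2 × 3.1 = 1402 N·m counterclockwise.
Lamp: 9.56 × 9.81 = 93.78 N down at 2.34 m → arm 0.59 m, τ = 93.78 × 0.59 = 55.33 N·m counterclockwise.
Paint can: 7.08 × 9.81 = 69.45 N down at 5.46 m → arm 3.71 m, τ = 69.45 × 3.71 = 257.7 N·m counterclockwise.
Net load moment about support B = 1703 N·m counterclockwise.
Reaction R at support A is upward at 7.254 m, arm 5.504 m → moment R × 5.504 clockwise.
Setting net torque to zero: R × 5.504 = 1703 → R = 309 N.

R_A ≈ 309 N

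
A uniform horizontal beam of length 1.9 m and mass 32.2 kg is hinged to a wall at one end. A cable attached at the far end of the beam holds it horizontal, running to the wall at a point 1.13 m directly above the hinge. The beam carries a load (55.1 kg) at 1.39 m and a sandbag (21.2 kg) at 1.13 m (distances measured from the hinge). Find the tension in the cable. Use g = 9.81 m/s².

About the hinge:
Beam weight: 32.2 × 9.81 = 315.9 N down at 0.95 m → arm 0.95 m, τ = 315.9 × 0.95 = 300.1 N·m clockwise.
Load: 55.1 × 9.81 = 540.5 N down at 1.39 m → arm 1.39 m, τ = 540.5 × 1.39 = 751.3 N·m clockwise.
Sandbag: 21.2 × 9.81 = 208 N down at 1.13 m → arm 1.13 m, τ = 208 × 1.13 = 235 N·m clockwise.
Total clockwise load moment = 1286 N·m.
The cable tension T acts at 1.9 m; only its component perpendicular to the beam, T sinθ, produces torque. sinθ = h/√(h²+d²) = 1.13/√(1.13²+1.9²) = 0.5112.
For rotational equilibrium, T × 1.9 × 0.5112 = 1286, so T = 1286 / 0.9713 = 1320 N.

T ≈ 1320 N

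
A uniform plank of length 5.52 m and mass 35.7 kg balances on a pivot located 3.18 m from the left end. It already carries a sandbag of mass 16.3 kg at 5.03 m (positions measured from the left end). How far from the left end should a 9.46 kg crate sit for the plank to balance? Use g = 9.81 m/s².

Choose the pivot (at 3.18 m from the left end) as the axis so the support reaction has zero arm there.
Beam weight: 35.7 × 9.81 = 350.2 N down at 2.76 m → arm 0.42 m, τ = 350.2 × 0.42 = 147.1 N·m counterclockwise.
Sandbag: 16.3 × 9.81 = 159.9 N down at 5.03 m → arm 1.85 m, τ = 159.9 × 1.85 = 295.8 N·m clockwise.
Net moment of existing loads = 148.7 N·m clockwise.
The crate weighs 9.46 × 9.81 = 92.8 N and must supply an equal counterclockwise moment, so its lever arm about the pivot is 148.7 / 92.8 = 1.6 m.
That puts it at 3.18 − 1.6 = 1.58 m from the left end.

x ≈ 1.58 m from the left end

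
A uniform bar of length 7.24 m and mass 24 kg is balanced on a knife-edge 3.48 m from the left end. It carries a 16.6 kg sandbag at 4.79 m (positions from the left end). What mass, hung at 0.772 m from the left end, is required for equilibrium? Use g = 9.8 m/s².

Taking torques about the knife-edge (at 3.48 m from the left end):
Beam weight: 24 × 9.8 = 235.2 N down at 3.62 m → arm 0.14 m, τ = 235.2 × 0.14 = 32.93 N·m clockwise.
Sandbag: 16.6 × 9.8 = 162.7 N down at 4.79 m → arm 1.31 m, τ = 162.7 × 1.31 = 213.1 N·m clockwise.
Net moment of known loads = 246 N·m clockwise.
An unknown mass m at 0.772 m has arm 2.708 m; its moment is m·g·2.708 counterclockwise.
For rotational equilibrium, m × 9.8 × 2.708 = 246, so m = 246 / (9.8 × 2.708) = 9.27 kg.

m ≈ 9.27 kg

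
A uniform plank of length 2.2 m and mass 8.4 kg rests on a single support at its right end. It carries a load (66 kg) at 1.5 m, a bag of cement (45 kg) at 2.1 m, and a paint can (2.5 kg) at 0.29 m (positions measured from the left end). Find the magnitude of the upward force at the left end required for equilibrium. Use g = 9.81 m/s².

Take moments about the right end.
Beam weight: 8.4 × 9.81 = 82.4 N down at 1.1 m → arm 1.1 m, τ = 82.4 × 1.1 = 90.64 N·m counterclockwise.
Load: 66 × 9.81 = 647.5 N down at 1.5 m → arm 0.7 m, τ = 647.5 × 0.7 = 453.2 N·m counterclockwise.
Bag of cement: 45 × 9.81 = 441.5 N down at 2.1 m → arm 0.1 m, τ = 441.5 × 0.1 = 44.15 N·m counterclockwise.
Paint can: 2.5 × 9.81 = 24.53 N down at 0.29 m → arm 1.91 m, τ = 24.53 × 1.91 = 46.85 N·m counterclockwise.
Net moment of the loads = 634.8 N·m counterclockwise.
The upward force F acts at the left end, arm 2.2 m, giving F × 2.2 clockwise.
Στ = 0 ⇒ F × 2.2 = 634.8 ⇒ F = 634.8 / 2.2 = 289 N.

F ≈ 289 N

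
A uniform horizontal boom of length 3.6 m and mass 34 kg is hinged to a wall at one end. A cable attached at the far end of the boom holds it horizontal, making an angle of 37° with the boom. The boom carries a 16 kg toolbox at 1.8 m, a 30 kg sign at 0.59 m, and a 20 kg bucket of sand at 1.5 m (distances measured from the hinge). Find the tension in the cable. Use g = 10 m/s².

T ≈ 636 N

Take moments about the hinge.
Beam weight: 34 × 10 = 340 N down at 1.8 m → arm 1.8 m, τ = 340 × 1.8 = 612 N·m clockwise.
Toolbox: 16 × 10 = 160 N down at 1.8 m → arm 1.8 m, τ = 160 × 1.8 = 288 N·m clockwise.
Sign: 30 × 10 = 300 N down at 0.59 m → arm 0.59 m, τ = 300 × 0.59 = 177 N·m clockwise.
Bucket of sand: 20 × 10 = 200 N down at 1.5 m → arm 1.5 m, τ = 200 × 1.5 = 300 N·m clockwise.
Total clockwise load moment = 1377 N·m.
The cable tension T acts at 3.6 m; only its component perpendicular to the boom, T sinθ, produces torque. sin 37° = 0.6018.
Στ = 0 ⇒ T × 3.6 × 0.6018 = 1377 ⇒ T = 1377 / 2.166 = 636 N.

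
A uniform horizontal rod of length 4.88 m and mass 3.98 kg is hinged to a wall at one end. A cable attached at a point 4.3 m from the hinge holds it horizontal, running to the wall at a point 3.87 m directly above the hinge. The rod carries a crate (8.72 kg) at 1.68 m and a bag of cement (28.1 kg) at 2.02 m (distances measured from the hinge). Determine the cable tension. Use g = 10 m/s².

T ≈ 282 N

About the hinge:
Beam weight: 3.98 × 10 = 39.8 N down at 2.44 m → arm 2.44 m, τ = 39.8 × 2.44 = 97.11 N·m clockwise.
Crate: 8.72 × 10 = 87.2 N down at 1.68 m → arm 1.68 m, τ = 87.2 × 1.68 = 146.5 N·m clockwise.
Bag of cement: 28.1 × 10 = 281 N down at 2.02 m → arm 2.02 m, τ = 281 × 2.02 = 567.6 N·m clockwise.
Total clockwise load moment = 811.2 N·m.
The cable tension T acts at 4.3 m; only its component perpendicular to the rod, T sinθ, produces torque. sinθ = h/√(h²+d²) = 3.87/√(3.87²+4.3²) = 0.669.
Balancing moments: T × 4.3 × 0.669 = 811.2, giving T = 811.2 / 2.877 = 282 N.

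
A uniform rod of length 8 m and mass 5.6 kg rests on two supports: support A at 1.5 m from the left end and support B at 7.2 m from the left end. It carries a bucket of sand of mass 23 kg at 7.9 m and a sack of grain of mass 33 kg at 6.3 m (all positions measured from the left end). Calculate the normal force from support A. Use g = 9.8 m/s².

Sum moments about support B (its reaction then has zero moment arm).
Beam weight: 5.6 × 9.8 = 54.88 N down at 4 m → arm 3.2 m, τ = 54.88 × 3.2 = 175.6 N·m counterclockwise.
Bucket of sand: 23 × 9.8 = 225.4 N down at 7.9 m → arm 0.7 m, τ = 225.4 × 0.7 = 157.8 N·m clockwise.
Sack of grain: 33 × 9.8 = 323.4 N down at 6.3 m → arm 0.9 m, τ = 323.4 × 0.9 = 291.1 N·m counterclockwise.
Net load moment about support B = 308.9 N·m counterclockwise.
Reaction R at support A is upward at 1.5 m, arm 5.7 m → moment R × 5.7 clockwise.
Setting net torque to zero: R × 5.7 = 308.9 → R = 54.2 N.

R_A ≈ 54.2 N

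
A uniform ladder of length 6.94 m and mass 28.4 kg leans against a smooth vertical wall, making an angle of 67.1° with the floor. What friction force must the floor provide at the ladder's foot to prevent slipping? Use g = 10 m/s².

f ≈ 60 N

Take moments about the foot of the ladder.
Ladder weight 28.4×10 = 284 N acts at 3.47 m along the ladder; its horizontal arm is 3.47·cos67.1° = 1.35 m → τ = 383.4 N·m clockwise.
Wall normal N acts horizontally at the top; its moment arm is the height L sinθ = 6.94·sin67.1° = 6.393 m, counterclockwise.
For rotational equilibrium, N × 6.393 = 383.4, so N = 60 N.
ΣFx = 0: friction at the foot balances the wall's push, so f = N_wall = 60 N.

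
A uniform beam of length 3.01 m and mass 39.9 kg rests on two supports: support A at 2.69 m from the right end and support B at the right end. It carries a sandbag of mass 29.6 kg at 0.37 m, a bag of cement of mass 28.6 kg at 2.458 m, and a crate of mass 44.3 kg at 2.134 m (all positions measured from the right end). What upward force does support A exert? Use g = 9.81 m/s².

Sum moments about support B (its reaction then has zero moment arm).
Beam weight: 39.9 × 9.81 = 391.4 N down at 1.505 m → arm 1.505 m, τ = 391.4 × 1.505 = 589.1 N·m counterclockwise.
Sandbag: 29.6 × 9.81 = 290.4 N down at 0.37 m → arm 0.37 m, τ = 290.4 × 0.37 = 107.4 N·m counterclockwise.
Bag of cement: 28.6 × 9.81 = 280.6 N down at 2.458 m → arm 2.458 m, τ = 280.6 × 2.458 = 689.7 N·m counterclockwise.
Crate: 44.3 × 9.81 = 434.6 N down at 2.134 m → arm 2.134 m, τ = 434.6 × 2.134 = 927.4 N·m counterclockwise.
Net load moment about support B = 2314 N·m counterclockwise.
Reaction R at support A is upward at 2.69 m, arm 2.69 m → moment R × 2.69 clockwise.
Setting net torque to zero: R × 2.69 = 2314 → R = 860 N.

R_A ≈ 860 N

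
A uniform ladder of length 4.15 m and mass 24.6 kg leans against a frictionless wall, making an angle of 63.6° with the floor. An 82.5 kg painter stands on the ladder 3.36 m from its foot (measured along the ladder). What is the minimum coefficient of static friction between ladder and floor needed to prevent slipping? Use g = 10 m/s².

Taking torques about the foot of the ladder:
Ladder weight 24.6×10 = 246 N acts at 2.075 m along the ladder; its horizontal arm is 2.075·cos63.6° = 0.9226 m → τ = 227 N·m clockwise.
Painter: 82.5×10 = 825 N at 3.36 m → arm 1.494 m → τ = 1233 N·m clockwise.
Wall normal N acts horizontally at the top; its moment arm is the height L sinθ = 4.15·sin63.6° = 3.717 m, counterclockwise.
Balancing moments: N × 3.717 = 1460, giving N = 392.8 N.
ΣFx = 0 ⇒ f = N_wall = 392.8 N. ΣFy = 0 ⇒ N_floor = 1071 N.
μ_min = f / N_floor = 392.8 / 1071 = 0.367.

μ_min ≈ 0.367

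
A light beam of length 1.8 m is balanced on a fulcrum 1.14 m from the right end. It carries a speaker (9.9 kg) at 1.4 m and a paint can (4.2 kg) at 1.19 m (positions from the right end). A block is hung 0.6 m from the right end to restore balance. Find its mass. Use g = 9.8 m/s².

Take moments about the fulcrum (at 1.14 m from the right end).
Speaker: 9.9 × 9.8 = 97.02 N down at 1.4 m → arm 0.26 m, τ = 97.02 × 0.26 = 25.23 N·m counterclockwise.
Paint can: 4.2 × 9.8 = 41.16 N down at 1.19 m → arm 0.05 m, τ = 41.16 × 0.05 = 2.058 N·m counterclockwise.
Net moment of known loads = 27.29 N·m counterclockwise.
An unknown mass m at 0.6 m has arm 0.54 m; its moment is m·g·0.54 clockwise.
Balancing moments: m × 9.8 × 0.54 = 27.29, giving m = 27.29 / (9.8 × 0.54) = 5.16 kg.

m ≈ 5.16 kg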